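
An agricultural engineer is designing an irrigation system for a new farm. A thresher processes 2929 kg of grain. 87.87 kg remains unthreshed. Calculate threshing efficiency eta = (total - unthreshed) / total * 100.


eta = (total - unthreshed) / total * 100
    = (2929 - 87.87) / 2929 * 100
    = 2841.13 / 2929 * 100
    = 97%


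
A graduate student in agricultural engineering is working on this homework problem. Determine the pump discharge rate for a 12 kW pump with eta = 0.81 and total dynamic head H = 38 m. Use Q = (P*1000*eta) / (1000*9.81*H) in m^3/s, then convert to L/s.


Q = (P * 1000 * eta) / (rho * g * H)
  = (12 * 1000 * 0.81) / (1000 * 9.81 * 38)
  = 9720 / 372780
  = 0.02607 m^3/s = 26.07 L/s


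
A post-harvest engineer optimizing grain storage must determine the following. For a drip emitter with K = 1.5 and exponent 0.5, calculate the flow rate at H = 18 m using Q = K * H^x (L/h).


Q = K * H^x
  = 1.5 * 18^0.5
  = 1.5 * 4.2426
  = 6.36 L/h


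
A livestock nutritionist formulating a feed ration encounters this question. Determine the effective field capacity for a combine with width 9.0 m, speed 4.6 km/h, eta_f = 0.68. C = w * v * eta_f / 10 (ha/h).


C = w * v * eta_f / 10
  = 9.0 * 4.6 * 0.68 / 10
  = 28.15 / 10
  = 2.82 ha/h


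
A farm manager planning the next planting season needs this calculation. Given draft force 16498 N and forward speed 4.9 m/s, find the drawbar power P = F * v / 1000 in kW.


P = F * v / 1000
  = 16498 * 4.9 / 1000
  = 80840.20 / 1000
  = 80.84 kW


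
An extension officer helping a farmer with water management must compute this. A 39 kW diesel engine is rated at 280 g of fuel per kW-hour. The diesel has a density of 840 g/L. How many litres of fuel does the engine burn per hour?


FC = P * BSFC / rho_fuel
   = 39 * 280 / 840
   = 10920 / 840
   = 13 L/h


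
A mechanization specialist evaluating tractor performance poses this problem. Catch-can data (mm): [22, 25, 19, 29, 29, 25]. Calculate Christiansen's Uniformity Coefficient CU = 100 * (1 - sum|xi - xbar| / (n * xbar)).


xbar = 149 / 6 = 24.833
sum|xi - xbar| = 17.333
CU = 100 * (1 - 17.333 / (6 * 24.833))
   = 100 * (1 - 0.1163)
   = 88.37%


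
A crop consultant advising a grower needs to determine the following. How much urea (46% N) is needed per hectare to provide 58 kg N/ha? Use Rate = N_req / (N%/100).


Rate = N_required / (N_content / 100)
     = 58 / (46 / 100)
     = 58 / 0.46
     = 126.09 kg/ha


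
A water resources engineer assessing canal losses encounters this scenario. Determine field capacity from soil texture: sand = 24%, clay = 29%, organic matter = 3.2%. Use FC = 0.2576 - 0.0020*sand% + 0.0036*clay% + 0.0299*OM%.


FC = 0.2576 - 0.0020*24 + 0.0036*29 + 0.0299*3.2
   = 0.2576 - 0.0480 + 0.1044 + 0.0957
   = 0.4097


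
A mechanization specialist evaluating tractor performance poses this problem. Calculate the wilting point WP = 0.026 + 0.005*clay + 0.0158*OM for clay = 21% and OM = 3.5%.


WP = 0.026 + 0.005*21 + 0.0158*3.5
   = 0.026 + 0.1050 + 0.0553
   = 0.1863


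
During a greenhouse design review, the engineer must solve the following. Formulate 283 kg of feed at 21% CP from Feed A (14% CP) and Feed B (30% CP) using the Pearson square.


parts_A = CP_b - target = 30 - 21 = 9
parts_B = target - CP_a = 21 - 14 = 7
total_parts = 9 + 7 = 16
Feed A = 283 * 9 / 16 = 159.19 kg
Feed B = 283 * 7 / 16 = 123.81 kg

159.19 kg


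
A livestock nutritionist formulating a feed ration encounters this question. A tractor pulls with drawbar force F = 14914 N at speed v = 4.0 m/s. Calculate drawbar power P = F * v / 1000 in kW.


P = F * v / 1000
  = 14914 * 4.0 / 1000
  = 59656 / 1000
  = 59.66 kW


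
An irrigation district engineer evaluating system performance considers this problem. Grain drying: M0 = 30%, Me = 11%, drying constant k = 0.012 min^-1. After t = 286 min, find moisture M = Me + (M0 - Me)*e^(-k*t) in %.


M = Me + (M0 - Me) * e^(-k*t)
  = 11 + (30 - 11) * e^(-0.012*286)
  = 11 + 19 * e^(-3.432)
  = 11 + 19 * 0.03232
  = 11 + 0.6141
  = 11.61%


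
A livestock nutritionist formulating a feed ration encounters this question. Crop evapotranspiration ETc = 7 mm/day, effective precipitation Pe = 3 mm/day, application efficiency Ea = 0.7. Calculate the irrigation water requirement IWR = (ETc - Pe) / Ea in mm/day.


IWR = (ETc - Pe) / Ea
    = (7 - 3) / 0.7
    = 4 / 0.7
    = 5.71 mm/day


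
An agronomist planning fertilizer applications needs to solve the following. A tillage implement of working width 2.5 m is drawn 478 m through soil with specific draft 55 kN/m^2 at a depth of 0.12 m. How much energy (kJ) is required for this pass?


E = k * d * w * L
  = 55 * 0.12 * 2.5 * 478
  = 7887 kJ


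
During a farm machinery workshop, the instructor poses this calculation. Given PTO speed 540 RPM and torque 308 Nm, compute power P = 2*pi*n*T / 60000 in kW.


P = 2*pi*n*T / 60000
  = 2*pi * 540 * 308 / 60000
  = 1045019.38 / 60000
  = 17.42 kW


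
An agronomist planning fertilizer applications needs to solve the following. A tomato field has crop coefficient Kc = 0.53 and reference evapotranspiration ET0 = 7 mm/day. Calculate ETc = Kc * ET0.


ETc = Kc * ET0
    = 0.53 * 7
    = 3.71 mm/day


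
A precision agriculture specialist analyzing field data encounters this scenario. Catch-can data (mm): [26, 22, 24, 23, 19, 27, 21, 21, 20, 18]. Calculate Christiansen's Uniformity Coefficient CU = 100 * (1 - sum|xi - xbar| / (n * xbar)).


xbar = 221 / 10 = 22.100
sum|xi - xbar| = 23.200
CU = 100 * (1 - 23.200 / (10 * 22.100))
   = 100 * (1 - 0.1050)
   = 89.50%


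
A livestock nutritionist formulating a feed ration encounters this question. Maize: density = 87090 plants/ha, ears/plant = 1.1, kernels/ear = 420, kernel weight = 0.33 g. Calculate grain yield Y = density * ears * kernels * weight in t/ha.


Y = density * ears * kernels * kw
  = 87090 * 1.1 * 420 * 0.33 g/ha
  = 13277741.40 g/ha
  = 13277.74 kg/ha = 13.28 t/ha


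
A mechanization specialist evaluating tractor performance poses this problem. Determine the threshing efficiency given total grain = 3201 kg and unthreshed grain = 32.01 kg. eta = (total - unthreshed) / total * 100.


eta = (total - unthreshed) / total * 100
    = (3201 - 32.01) / 3201 * 100
    = 3168.99 / 3201 * 100
    = 99%


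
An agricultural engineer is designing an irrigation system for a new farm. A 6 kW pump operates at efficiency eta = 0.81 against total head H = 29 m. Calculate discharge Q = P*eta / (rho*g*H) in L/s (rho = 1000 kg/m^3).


Q = (P * 1000 * eta) / (rho * g * H)
  = (6 * 1000 * 0.81) / (1000 * 9.81 * 29)
  = 4860 / 284490
  = 0.01708 m^3/s = 17.08 L/s


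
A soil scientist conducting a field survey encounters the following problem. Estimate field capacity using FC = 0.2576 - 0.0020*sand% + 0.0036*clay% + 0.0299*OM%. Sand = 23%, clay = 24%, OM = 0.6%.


FC = 0.2576 - 0.0020*23 + 0.0036*24 + 0.0299*0.6
   = 0.2576 - 0.0460 + 0.0864 + 0.0179
   = 0.3159


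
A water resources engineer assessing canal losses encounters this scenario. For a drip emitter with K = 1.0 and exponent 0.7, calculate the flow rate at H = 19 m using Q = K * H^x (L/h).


Q = K * H^x
  = 1.0 * 19^0.7
  = 1.0 * 7.8547
  = 7.85 L/h


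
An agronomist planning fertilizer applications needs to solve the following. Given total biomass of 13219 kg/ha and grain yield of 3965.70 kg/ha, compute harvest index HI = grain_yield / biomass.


HI = grain_yield / biomass
   = 3965.70 / 13219
   = 0.30


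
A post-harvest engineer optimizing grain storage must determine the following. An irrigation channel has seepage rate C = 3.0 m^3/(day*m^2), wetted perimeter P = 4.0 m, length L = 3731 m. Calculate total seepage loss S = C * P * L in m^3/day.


S = C * P * L
  = 3.0 * 4.0 * 3731
  = 44772 m^3/day


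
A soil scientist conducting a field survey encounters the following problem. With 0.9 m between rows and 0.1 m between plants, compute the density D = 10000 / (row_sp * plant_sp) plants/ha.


D = 10000 / (row_sp * plant_sp)
  = 10000 / (0.9 * 0.1)
  = 10000 / 0.0900
  = 111111.11 plants/ha


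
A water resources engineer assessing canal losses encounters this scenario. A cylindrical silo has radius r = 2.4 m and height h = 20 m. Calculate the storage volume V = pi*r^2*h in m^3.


V = pi * r^2 * h
  = pi * 2.4^2 * 20
  = pi * 5.76 * 20
  = 361.91 m^3


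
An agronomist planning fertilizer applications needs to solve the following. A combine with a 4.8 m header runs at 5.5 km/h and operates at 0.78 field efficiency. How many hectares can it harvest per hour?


C = w * v * eta_f / 10
  = 4.8 * 5.5 * 0.78 / 10
  = 20.59 / 10
  = 2.06 ha/h


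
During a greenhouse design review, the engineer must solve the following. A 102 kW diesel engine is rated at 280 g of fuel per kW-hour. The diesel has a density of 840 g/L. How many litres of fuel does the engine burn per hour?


FC = P * BSFC / rho_fuel
   = 102 * 280 / 840
   = 28560 / 840
   = 34 L/h


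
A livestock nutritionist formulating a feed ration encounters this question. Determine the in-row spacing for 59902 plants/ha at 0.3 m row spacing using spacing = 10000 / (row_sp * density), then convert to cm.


spacing = 10000 / (row_sp * density)
        = 10000 / (0.3 * 59902)
        = 10000 / 17970.60
        = 0.55646 m = 55.65 cm


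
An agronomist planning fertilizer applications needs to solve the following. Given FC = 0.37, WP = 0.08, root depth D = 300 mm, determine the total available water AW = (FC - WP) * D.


AW = (FC - WP) * D
   = (0.37 - 0.08) * 300
   = 0.29 * 300
   = 87 mm


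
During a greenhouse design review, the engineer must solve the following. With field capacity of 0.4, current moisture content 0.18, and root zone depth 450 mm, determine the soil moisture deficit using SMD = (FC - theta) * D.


SMD = (FC - theta) * D
    = (0.4 - 0.18) * 450
    = 0.220 * 450
    = 99 mm


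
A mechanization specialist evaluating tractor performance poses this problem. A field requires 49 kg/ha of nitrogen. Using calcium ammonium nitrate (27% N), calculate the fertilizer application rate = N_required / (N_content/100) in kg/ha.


Rate = N_required / (N_content / 100)
     = 49 / (27 / 100)
     = 49 / 0.27
     = 181.48 kg/ha


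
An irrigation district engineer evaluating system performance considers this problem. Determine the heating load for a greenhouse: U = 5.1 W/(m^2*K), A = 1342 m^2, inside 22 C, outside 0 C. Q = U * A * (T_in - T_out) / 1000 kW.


dT = 22 - (0) = 22 K
Q = U * A * dT
  = 5.1 * 1342 * 22
  = 150572.40 W = 150.57 kW


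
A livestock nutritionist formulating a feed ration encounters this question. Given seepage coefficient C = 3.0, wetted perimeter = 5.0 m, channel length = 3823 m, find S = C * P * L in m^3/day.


S = C * P * L
  = 3.0 * 5.0 * 3823
  = 57345 m^3/day


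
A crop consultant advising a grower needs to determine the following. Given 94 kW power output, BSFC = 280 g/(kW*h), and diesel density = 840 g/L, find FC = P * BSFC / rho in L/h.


FC = P * BSFC / rho_fuel
   = 94 * 280 / 840
   = 26320 / 840
   = 31.33 L/h


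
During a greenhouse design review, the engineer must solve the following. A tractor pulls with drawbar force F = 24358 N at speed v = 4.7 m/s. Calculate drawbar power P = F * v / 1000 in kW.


P = F * v / 1000
  = 24358 * 4.7 / 1000
  = 114482.60 / 1000
  = 114.48 kW


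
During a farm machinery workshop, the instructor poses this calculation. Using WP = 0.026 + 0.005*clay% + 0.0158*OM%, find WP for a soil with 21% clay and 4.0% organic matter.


WP = 0.026 + 0.005*21 + 0.0158*4.0
   = 0.026 + 0.1050 + 0.0632
   = 0.1942


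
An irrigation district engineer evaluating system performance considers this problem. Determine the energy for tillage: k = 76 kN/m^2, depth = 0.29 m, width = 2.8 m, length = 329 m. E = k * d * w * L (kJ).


E = k * d * w * L
  = 76 * 0.29 * 2.8 * 329
  = 20303.25 kJ


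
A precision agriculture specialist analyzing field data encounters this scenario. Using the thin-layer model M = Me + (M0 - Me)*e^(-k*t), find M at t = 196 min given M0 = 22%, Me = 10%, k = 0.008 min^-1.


M = Me + (M0 - Me) * e^(-k*t)
  = 10 + (22 - 10) * e^(-0.008*196)
  = 10 + 12 * e^(-1.568)
  = 10 + 12 * 0.20846
  = 10 + 2.5015
  = 12.50%


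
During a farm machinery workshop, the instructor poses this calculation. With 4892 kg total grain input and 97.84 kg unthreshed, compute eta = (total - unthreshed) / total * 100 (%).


eta = (total - unthreshed) / total * 100
    = (4892 - 97.84) / 4892 * 100
    = 4794.16 / 4892 * 100
    = 98%


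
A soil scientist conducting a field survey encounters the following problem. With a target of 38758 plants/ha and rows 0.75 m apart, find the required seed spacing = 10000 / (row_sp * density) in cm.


spacing = 10000 / (row_sp * density)
        = 10000 / (0.75 * 38758)
        = 10000 / 29068.50
        = 0.34401 m = 34.40 cm


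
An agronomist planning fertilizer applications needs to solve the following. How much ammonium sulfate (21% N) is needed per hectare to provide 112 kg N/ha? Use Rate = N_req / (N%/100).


Rate = N_required / (N_content / 100)
     = 112 / (21 / 100)
     = 112 / 0.21
     = 533.33 kg/ha


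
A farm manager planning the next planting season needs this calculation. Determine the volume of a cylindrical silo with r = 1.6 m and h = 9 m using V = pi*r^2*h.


V = pi * r^2 * h
  = pi * 1.6^2 * 9
  = pi * 2.56 * 9
  = 72.38 m^3


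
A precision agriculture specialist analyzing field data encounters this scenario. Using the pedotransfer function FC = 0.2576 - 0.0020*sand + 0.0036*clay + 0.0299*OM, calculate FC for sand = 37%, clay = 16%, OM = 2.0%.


FC = 0.2576 - 0.0020*37 + 0.0036*16 + 0.0299*2.0
   = 0.2576 - 0.0740 + 0.0576 + 0.0598
   = 0.3010


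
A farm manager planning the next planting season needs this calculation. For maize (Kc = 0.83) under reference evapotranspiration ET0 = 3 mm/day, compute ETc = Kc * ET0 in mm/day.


ETc = Kc * ET0
    = 0.83 * 3
    = 2.49 mm/day


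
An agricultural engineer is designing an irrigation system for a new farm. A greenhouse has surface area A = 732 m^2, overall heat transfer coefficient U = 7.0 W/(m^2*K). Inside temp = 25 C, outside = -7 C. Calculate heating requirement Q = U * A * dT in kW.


dT = 25 - (-7) = 32 K
Q = U * A * dT
  = 7.0 * 732 * 32
  = 163968 W = 163.97 kW


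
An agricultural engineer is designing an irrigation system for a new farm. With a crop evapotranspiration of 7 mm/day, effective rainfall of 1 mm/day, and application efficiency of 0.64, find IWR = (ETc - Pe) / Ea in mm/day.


IWR = (ETc - Pe) / Ea
    = (7 - 1) / 0.64
    = 6 / 0.64
    = 9.38 mm/day


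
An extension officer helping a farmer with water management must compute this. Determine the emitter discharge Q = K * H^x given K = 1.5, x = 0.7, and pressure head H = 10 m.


Q = K * H^x
  = 1.5 * 10^0.7
  = 1.5 * 5.0119
  = 7.52 L/h


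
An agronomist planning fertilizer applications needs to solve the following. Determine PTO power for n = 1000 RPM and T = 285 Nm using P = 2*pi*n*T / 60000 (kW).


P = 2*pi*n*T / 60000
  = 2*pi * 1000 * 285 / 60000
  = 1790707.81 / 60000
  = 29.85 kW


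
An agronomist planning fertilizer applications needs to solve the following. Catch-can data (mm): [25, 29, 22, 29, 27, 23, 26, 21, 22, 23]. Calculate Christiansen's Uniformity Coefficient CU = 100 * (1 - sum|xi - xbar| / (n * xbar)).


xbar = 247 / 10 = 24.700
sum|xi - xbar| = 25
CU = 100 * (1 - 25 / (10 * 24.700))
   = 100 * (1 - 0.1012)
   = 89.88%


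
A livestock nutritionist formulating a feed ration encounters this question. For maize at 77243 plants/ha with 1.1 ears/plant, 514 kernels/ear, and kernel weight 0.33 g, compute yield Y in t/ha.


Y = density * ears * kernels * kw
  = 77243 * 1.1 * 514 * 0.33 g/ha
  = 14412153.43 g/ha
  = 14412.15 kg/ha = 14.41 t/ha


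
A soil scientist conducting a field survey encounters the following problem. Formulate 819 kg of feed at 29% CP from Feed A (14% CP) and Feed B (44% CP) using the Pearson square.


parts_A = CP_b - target = 44 - 29 = 15
parts_B = target - CP_a = 29 - 14 = 15
total_parts = 15 + 15 = 30
Feed A = 819 * 15 / 30 = 409.50 kg
Feed B = 819 * 15 / 30 = 409.50 kg


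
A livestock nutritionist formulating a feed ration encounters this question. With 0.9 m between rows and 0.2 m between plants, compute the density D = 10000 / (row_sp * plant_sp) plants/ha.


D = 10000 / (row_sp * plant_sp)
  = 10000 / (0.9 * 0.2)
  = 10000 / 0.1800
  = 55555.56 plants/ha


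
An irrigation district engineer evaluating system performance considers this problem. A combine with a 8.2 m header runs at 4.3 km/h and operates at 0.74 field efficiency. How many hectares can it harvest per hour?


C = w * v * eta_f / 10
  = 8.2 * 4.3 * 0.74 / 10
  = 26.09 / 10
  = 2.61 ha/h


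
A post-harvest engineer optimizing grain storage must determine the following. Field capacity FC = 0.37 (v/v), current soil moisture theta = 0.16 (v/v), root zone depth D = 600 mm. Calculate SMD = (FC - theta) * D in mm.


SMD = (FC - theta) * D
    = (0.37 - 0.16) * 600
    = 0.210 * 600
    = 126 mm


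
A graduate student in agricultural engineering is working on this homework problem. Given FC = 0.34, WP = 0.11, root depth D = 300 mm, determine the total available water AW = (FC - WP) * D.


AW = (FC - WP) * D
   = (0.34 - 0.11) * 300
   = 0.23 * 300
   = 69 mm


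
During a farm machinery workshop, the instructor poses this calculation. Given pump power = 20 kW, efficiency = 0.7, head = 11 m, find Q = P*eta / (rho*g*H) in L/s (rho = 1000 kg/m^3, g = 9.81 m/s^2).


Q = (P * 1000 * eta) / (rho * g * H)
  = (20 * 1000 * 0.7) / (1000 * 9.81 * 11)
  = 14000 / 107910
  = 0.12974 m^3/s = 129.74 L/s


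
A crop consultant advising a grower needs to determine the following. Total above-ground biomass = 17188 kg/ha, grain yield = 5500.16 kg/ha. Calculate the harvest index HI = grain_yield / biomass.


HI = grain_yield / biomass
   = 5500.16 / 17188
   = 0.32


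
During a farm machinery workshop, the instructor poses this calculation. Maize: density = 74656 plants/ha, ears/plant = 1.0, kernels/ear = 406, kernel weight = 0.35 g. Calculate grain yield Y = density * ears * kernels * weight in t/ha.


Y = density * ears * kernels * kw
  = 74656 * 1.0 * 406 * 0.35 g/ha
  = 10608617.60 g/ha
  = 10608.62 kg/ha = 10.61 t/ha


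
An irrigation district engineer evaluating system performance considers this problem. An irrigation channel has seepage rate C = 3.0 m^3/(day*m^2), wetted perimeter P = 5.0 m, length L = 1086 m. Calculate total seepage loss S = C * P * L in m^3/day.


S = C * P * L
  = 3.0 * 5.0 * 1086
  = 16290 m^3/day


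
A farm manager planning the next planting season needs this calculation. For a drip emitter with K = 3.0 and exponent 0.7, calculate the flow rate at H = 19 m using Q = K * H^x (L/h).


Q = K * H^x
  = 3.0 * 19^0.7
  = 3.0 * 7.8547
  = 23.56 L/h


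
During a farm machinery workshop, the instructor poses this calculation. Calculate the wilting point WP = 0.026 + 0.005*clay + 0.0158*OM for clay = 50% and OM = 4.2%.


WP = 0.026 + 0.005*50 + 0.0158*4.2
   = 0.026 + 0.2500 + 0.0664
   = 0.3424


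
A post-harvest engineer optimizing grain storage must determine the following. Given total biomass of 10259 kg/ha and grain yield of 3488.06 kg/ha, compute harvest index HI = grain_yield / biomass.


HI = grain_yield / biomass
   = 3488.06 / 10259
   = 0.34


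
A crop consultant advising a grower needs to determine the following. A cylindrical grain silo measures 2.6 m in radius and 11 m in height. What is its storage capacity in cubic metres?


V = pi * r^2 * h
  = pi * 2.6^2 * 11
  = pi * 6.76 * 11
  = 233.61 m^3


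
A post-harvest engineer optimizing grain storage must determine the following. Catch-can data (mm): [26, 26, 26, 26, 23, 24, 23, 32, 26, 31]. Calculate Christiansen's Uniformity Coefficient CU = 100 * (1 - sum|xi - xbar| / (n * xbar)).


xbar = 263 / 10 = 26.300
sum|xi - xbar| = 20.800
CU = 100 * (1 - 20.800 / (10 * 26.300))
   = 100 * (1 - 0.0791)
   = 92.09%


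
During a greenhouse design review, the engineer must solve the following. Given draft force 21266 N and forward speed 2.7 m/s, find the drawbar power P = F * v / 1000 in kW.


P = F * v / 1000
  = 21266 * 2.7 / 1000
  = 57418.20 / 1000
  = 57.42 kW


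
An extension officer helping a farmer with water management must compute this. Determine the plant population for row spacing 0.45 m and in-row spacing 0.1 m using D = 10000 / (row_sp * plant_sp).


D = 10000 / (row_sp * plant_sp)
  = 10000 / (0.45 * 0.1)
  = 10000 / 0.0450
  = 222222.22 plants/ha


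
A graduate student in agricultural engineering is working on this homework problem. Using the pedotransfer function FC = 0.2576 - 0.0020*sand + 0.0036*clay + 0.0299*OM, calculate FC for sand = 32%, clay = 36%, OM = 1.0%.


FC = 0.2576 - 0.0020*32 + 0.0036*36 + 0.0299*1.0
   = 0.2576 - 0.0640 + 0.1296 + 0.0299
   = 0.3531


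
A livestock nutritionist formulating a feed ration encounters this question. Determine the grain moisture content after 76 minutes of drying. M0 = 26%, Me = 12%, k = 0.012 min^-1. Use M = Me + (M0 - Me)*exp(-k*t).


M = Me + (M0 - Me) * e^(-k*t)
  = 12 + (26 - 12) * e^(-0.012*76)
  = 12 + 14 * e^(-0.912)
  = 12 + 14 * 0.40172
  = 12 + 5.6241
  = 17.62%


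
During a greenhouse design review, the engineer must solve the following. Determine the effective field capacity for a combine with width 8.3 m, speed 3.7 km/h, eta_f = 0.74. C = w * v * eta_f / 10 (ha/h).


C = w * v * eta_f / 10
  = 8.3 * 3.7 * 0.74 / 10
  = 22.73 / 10
  = 2.27 ha/h


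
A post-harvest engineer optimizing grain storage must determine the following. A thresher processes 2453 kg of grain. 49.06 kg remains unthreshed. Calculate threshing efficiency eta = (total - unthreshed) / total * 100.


eta = (total - unthreshed) / total * 100
    = (2453 - 49.06) / 2453 * 100
    = 2403.94 / 2453 * 100
    = 98%


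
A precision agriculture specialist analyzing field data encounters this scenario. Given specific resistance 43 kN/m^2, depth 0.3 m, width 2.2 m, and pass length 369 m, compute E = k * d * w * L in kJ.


E = k * d * w * L
  = 43 * 0.3 * 2.2 * 369
  = 10472.22 kJ


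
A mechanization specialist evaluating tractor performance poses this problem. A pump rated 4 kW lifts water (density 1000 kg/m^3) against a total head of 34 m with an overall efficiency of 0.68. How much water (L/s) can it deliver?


Q = (P * 1000 * eta) / (rho * g * H)
  = (4 * 1000 * 0.68) / (1000 * 9.81 * 34)
  = 2720 / 333540
  = 0.00815 m^3/s = 8.15 L/s


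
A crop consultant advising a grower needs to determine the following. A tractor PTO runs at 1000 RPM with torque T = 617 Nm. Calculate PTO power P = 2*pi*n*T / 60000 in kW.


P = 2*pi*n*T / 60000
  = 2*pi * 1000 * 617 / 60000
  = 3876725.33 / 60000
  = 64.61 kW


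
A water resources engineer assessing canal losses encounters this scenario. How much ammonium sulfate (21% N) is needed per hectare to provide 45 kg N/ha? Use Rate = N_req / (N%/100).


Rate = N_required / (N_content / 100)
     = 45 / (21 / 100)
     = 45 / 0.21
     = 214.29 kg/ha


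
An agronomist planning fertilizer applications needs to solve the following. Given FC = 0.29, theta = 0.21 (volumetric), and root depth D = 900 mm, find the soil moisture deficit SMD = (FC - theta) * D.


SMD = (FC - theta) * D
    = (0.29 - 0.21) * 900
    = 0.080 * 900
    = 72 mm


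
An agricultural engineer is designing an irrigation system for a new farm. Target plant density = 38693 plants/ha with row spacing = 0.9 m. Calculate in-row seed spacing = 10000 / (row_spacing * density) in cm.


spacing = 10000 / (row_sp * density)
        = 10000 / (0.9 * 38693)
        = 10000 / 34823.70
        = 0.28716 m = 28.72 cm


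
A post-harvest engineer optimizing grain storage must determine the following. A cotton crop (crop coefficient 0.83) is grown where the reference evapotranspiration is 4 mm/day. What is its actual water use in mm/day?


ETc = Kc * ET0
    = 0.83 * 4
    = 3.32 mm/day


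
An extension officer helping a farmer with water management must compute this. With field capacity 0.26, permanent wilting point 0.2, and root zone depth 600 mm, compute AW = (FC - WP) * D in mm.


AW = (FC - WP) * D
   = (0.26 - 0.2) * 600
   = 0.06 * 600
   = 36 mm


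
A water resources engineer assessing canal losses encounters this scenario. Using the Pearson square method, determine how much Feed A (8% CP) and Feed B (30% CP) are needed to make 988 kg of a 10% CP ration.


parts_A = CP_b - target = 30 - 10 = 20
parts_B = target - CP_a = 10 - 8 = 2
total_parts = 20 + 2 = 22
Feed A = 988 * 20 / 22 = 898.18 kg
Feed B = 988 * 2 / 22 = 89.82 kg

898.18 kg


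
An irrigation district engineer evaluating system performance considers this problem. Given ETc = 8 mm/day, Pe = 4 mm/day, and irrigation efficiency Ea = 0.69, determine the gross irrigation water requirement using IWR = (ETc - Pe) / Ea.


IWR = (ETc - Pe) / Ea
    = (8 - 4) / 0.69
    = 4 / 0.69
    = 5.80 mm/day


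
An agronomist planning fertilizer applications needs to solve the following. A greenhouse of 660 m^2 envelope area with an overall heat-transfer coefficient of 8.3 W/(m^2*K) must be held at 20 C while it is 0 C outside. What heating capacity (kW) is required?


dT = 20 - (0) = 20 K
Q = U * A * dT
  = 8.3 * 660 * 20
  = 109560 W = 109.56 kW


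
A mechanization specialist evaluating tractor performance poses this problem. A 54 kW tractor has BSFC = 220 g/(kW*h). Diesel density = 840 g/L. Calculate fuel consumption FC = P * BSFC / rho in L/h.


FC = P * BSFC / rho_fuel
   = 54 * 220 / 840
   = 11880 / 840
   = 14.14 L/h


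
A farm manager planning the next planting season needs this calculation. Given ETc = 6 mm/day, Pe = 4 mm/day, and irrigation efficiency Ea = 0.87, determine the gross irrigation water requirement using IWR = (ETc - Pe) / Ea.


IWR = (ETc - Pe) / Ea
    = (6 - 4) / 0.87
    = 2 / 0.87
    = 2.30 mm/day


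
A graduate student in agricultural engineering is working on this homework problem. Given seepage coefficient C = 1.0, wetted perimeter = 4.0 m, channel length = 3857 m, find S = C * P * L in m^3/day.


S = C * P * L
  = 1.0 * 4.0 * 3857
  = 15428 m^3/day


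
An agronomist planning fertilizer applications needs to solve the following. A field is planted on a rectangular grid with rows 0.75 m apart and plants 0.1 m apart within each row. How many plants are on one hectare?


D = 10000 / (row_sp * plant_sp)
  = 10000 / (0.75 * 0.1)
  = 10000 / 0.0750
  = 133333.33 plants/ha


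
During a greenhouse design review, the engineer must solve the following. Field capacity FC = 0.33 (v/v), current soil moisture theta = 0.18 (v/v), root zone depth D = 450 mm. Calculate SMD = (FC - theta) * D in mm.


SMD = (FC - theta) * D
    = (0.33 - 0.18) * 450
    = 0.150 * 450
    = 67.50 mm


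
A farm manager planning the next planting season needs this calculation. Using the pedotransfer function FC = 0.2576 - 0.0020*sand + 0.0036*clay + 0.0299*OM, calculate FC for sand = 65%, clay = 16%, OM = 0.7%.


FC = 0.2576 - 0.0020*65 + 0.0036*16 + 0.0299*0.7
   = 0.2576 - 0.1300 + 0.0576 + 0.0209
   = 0.2061


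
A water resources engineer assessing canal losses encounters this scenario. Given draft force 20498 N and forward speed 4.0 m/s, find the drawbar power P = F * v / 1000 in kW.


P = F * v / 1000
  = 20498 * 4.0 / 1000
  = 81992 / 1000
  = 81.99 kW


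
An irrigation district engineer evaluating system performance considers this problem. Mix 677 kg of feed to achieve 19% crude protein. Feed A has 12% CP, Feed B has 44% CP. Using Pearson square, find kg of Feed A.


parts_A = CP_b - target = 44 - 19 = 25
parts_B = target - CP_a = 19 - 12 = 7
total_parts = 25 + 7 = 32
Feed A = 677 * 25 / 32 = 528.91 kg
Feed B = 677 * 7 / 32 = 148.09 kg

528.91 kg


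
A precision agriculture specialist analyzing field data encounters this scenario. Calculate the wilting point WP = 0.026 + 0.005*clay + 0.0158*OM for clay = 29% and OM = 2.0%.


WP = 0.026 + 0.005*29 + 0.0158*2.0
   = 0.026 + 0.1450 + 0.0316
   = 0.2026


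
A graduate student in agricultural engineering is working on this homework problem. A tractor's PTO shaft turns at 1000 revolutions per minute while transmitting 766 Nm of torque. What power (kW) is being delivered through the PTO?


P = 2*pi*n*T / 60000
  = 2*pi * 1000 * 766 / 60000
  = 4812919.95 / 60000
  = 80.22 kW


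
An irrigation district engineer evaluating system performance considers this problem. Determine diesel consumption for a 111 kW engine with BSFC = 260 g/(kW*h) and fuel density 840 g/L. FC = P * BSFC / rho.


FC = P * BSFC / rho_fuel
   = 111 * 260 / 840
   = 28860 / 840
   = 34.36 L/h


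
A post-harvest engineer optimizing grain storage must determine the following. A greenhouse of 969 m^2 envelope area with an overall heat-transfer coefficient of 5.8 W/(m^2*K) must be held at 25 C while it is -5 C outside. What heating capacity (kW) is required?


dT = 25 - (-5) = 30 K
Q = U * A * dT
  = 5.8 * 969 * 30
  = 168606 W = 168.61 kW


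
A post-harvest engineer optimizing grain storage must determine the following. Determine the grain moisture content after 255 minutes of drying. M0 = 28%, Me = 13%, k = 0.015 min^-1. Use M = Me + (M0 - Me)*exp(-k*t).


M = Me + (M0 - Me) * e^(-k*t)
  = 13 + (28 - 13) * e^(-0.015*255)
  = 13 + 15 * e^(-3.825)
  = 13 + 15 * 0.02182
  = 13 + 0.3273
  = 13.33%


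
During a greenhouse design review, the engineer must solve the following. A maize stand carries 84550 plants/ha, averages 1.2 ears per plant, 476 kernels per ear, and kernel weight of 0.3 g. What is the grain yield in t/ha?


Y = density * ears * kernels * kw
  = 84550 * 1.2 * 476 * 0.3 g/ha
  = 14488488 g/ha
  = 14488.49 kg/ha = 14.49 t/ha


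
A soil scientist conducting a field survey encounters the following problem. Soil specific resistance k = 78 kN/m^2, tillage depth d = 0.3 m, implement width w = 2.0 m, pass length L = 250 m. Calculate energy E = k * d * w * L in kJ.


E = k * d * w * L
  = 78 * 0.3 * 2.0 * 250
  = 11700 kJ


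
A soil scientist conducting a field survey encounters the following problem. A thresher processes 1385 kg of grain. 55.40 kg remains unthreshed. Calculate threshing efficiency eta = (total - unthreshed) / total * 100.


eta = (total - unthreshed) / total * 100
    = (1385 - 55.40) / 1385 * 100
    = 1329.60 / 1385 * 100
    = 96%


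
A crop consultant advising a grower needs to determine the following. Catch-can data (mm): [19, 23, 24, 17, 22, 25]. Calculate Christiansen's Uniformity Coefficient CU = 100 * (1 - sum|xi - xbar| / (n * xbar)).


xbar = 130 / 6 = 21.667
sum|xi - xbar| = 14.667
CU = 100 * (1 - 14.667 / (6 * 21.667))
   = 100 * (1 - 0.1128)
   = 88.72%


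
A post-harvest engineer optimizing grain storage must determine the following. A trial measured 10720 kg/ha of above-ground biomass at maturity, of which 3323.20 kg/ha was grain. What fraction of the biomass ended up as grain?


HI = grain_yield / biomass
   = 3323.20 / 10720
   = 0.31


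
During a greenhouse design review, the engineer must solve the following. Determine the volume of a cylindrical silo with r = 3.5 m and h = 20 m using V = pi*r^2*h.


V = pi * r^2 * h
  = pi * 3.5^2 * 20
  = pi * 12.25 * 20
  = 769.69 m^3


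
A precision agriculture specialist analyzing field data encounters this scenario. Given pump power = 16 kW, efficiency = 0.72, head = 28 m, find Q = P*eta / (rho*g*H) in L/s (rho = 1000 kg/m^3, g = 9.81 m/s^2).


Q = (P * 1000 * eta) / (rho * g * H)
  = (16 * 1000 * 0.72) / (1000 * 9.81 * 28)
  = 11520 / 274680
  = 0.04194 m^3/s = 41.94 L/s


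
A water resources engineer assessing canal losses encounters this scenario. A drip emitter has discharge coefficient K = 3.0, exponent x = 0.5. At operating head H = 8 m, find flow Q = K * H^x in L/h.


Q = K * H^x
  = 3.0 * 8^0.5
  = 3.0 * 2.8284
  = 8.49 L/h


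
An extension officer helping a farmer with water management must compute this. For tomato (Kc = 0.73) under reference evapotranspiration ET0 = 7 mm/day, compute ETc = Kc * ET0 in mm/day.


ETc = Kc * ET0
    = 0.73 * 7
    = 5.11 mm/day


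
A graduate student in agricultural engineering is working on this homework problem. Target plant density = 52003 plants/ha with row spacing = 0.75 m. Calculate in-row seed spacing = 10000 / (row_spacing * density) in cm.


spacing = 10000 / (row_sp * density)
        = 10000 / (0.75 * 52003)
        = 10000 / 39002.25
        = 0.25640 m = 25.64 cm


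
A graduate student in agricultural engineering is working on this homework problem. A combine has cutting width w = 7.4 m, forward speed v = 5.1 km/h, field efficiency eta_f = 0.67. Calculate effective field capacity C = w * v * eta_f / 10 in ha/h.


C = w * v * eta_f / 10
  = 7.4 * 5.1 * 0.67 / 10
  = 25.29 / 10
  = 2.53 ha/h


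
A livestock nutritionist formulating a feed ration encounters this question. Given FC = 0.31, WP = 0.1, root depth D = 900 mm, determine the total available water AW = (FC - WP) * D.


AW = (FC - WP) * D
   = (0.31 - 0.1) * 900
   = 0.21 * 900
   = 189 mm


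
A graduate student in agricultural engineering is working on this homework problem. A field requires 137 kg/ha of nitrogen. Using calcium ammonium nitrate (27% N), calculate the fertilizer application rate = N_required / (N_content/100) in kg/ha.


Rate = N_required / (N_content / 100)
     = 137 / (27 / 100)
     = 137 / 0.27
     = 507.41 kg/ha


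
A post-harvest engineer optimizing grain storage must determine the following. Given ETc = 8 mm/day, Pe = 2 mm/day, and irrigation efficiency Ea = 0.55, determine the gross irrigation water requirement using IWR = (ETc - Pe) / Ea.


IWR = (ETc - Pe) / Ea
    = (8 - 2) / 0.55
    = 6 / 0.55
    = 10.91 mm/day


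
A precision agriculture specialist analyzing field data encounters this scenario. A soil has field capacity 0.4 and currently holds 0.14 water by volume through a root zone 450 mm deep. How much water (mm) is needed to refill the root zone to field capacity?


SMD = (FC - theta) * D
    = (0.4 - 0.14) * 450
    = 0.260 * 450
    = 117 mm


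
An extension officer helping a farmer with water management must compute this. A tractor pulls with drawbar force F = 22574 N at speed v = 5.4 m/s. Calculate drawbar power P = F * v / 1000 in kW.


P = F * v / 1000
  = 22574 * 5.4 / 1000
  = 121899.60 / 1000
  = 121.90 kW


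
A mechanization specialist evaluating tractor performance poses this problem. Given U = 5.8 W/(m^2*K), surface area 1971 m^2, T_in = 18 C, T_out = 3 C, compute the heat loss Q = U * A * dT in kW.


dT = 18 - (3) = 15 K
Q = U * A * dT
  = 5.8 * 1971 * 15
  = 171477 W = 171.48 kW


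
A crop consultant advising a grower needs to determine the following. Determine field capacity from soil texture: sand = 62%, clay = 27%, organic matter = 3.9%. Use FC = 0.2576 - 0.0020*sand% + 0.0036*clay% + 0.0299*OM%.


FC = 0.2576 - 0.0020*62 + 0.0036*27 + 0.0299*3.9
   = 0.2576 - 0.1240 + 0.0972 + 0.1166
   = 0.3474


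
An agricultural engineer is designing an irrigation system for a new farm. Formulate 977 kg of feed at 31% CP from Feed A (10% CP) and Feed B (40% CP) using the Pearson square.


parts_A = CP_b - target = 40 - 31 = 9
parts_B = target - CP_a = 31 - 10 = 21
total_parts = 9 + 21 = 30
Feed A = 977 * 9 / 30 = 293.10 kg
Feed B = 977 * 21 / 30 = 683.90 kg

293.10 kg


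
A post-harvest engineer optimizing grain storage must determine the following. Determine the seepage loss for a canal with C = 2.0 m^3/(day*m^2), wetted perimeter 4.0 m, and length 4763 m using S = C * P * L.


S = C * P * L
  = 2.0 * 4.0 * 4763
  = 38104 m^3/day


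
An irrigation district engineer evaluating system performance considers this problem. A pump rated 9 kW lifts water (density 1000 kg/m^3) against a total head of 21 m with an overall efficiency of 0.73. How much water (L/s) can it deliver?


Q = (P * 1000 * eta) / (rho * g * H)
  = (9 * 1000 * 0.73) / (1000 * 9.81 * 21)
  = 6570 / 206010
  = 0.03189 m^3/s = 31.89 L/s


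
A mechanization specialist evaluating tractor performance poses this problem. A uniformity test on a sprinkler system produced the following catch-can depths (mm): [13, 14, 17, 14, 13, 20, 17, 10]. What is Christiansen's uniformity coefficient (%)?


xbar = 118 / 8 = 14.750
sum|xi - xbar| = 19.500
CU = 100 * (1 - 19.500 / (8 * 14.750))
   = 100 * (1 - 0.1653)
   = 83.47%


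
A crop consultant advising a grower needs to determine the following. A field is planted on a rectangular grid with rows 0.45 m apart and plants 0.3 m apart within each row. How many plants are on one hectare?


D = 10000 / (row_sp * plant_sp)
  = 10000 / (0.45 * 0.3)
  = 10000 / 0.1350
  = 74074.07 plants/ha


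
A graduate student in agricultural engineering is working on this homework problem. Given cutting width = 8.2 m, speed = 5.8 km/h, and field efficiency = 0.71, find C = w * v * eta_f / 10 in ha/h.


C = w * v * eta_f / 10
  = 8.2 * 5.8 * 0.71 / 10
  = 33.77 / 10
  = 3.38 ha/h


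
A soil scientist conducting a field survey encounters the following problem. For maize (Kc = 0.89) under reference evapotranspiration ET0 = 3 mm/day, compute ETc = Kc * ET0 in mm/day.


ETc = Kc * ET0
    = 0.89 * 3
    = 2.67 mm/day


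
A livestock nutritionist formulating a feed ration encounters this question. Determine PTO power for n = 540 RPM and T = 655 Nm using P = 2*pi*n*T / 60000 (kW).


P = 2*pi*n*T / 60000
  = 2*pi * 540 * 655 / 60000
  = 2222362.64 / 60000
  = 37.04 kW


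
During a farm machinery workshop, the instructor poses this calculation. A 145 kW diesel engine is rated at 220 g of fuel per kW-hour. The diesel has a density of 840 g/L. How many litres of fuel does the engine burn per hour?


FC = P * BSFC / rho_fuel
   = 145 * 220 / 840
   = 31900 / 840
   = 37.98 L/h


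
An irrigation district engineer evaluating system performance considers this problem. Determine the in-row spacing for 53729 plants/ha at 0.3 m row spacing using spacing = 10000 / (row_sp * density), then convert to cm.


spacing = 10000 / (row_sp * density)
        = 10000 / (0.3 * 53729)
        = 10000 / 16118.70
        = 0.62040 m = 62.04 cm


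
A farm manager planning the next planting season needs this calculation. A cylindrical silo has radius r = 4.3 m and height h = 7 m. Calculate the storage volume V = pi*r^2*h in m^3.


V = pi * r^2 * h
  = pi * 4.3^2 * 7
  = pi * 18.49 * 7
  = 406.62 m^3


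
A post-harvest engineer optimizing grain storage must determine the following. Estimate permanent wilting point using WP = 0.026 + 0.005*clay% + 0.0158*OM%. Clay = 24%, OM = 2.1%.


WP = 0.026 + 0.005*24 + 0.0158*2.1
   = 0.026 + 0.1200 + 0.0332
   = 0.1792


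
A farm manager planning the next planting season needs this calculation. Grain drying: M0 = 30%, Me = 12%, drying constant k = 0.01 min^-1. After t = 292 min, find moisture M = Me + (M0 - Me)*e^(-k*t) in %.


M = Me + (M0 - Me) * e^(-k*t)
  = 12 + (30 - 12) * e^(-0.01*292)
  = 12 + 18 * e^(-2.920)
  = 12 + 18 * 0.05393
  = 12 + 0.9708
  = 12.97%


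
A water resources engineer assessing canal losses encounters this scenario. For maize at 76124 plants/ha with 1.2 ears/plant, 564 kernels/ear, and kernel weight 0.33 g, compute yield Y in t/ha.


Y = density * ears * kernels * kw
  = 76124 * 1.2 * 564 * 0.33 g/ha
  = 17001838.66 g/ha
  = 17001.84 kg/ha = 17.00 t/ha


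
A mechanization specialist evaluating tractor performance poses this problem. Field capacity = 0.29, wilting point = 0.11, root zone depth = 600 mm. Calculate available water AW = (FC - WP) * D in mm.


AW = (FC - WP) * D
   = (0.29 - 0.11) * 600
   = 0.18 * 600
   = 108 mm
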